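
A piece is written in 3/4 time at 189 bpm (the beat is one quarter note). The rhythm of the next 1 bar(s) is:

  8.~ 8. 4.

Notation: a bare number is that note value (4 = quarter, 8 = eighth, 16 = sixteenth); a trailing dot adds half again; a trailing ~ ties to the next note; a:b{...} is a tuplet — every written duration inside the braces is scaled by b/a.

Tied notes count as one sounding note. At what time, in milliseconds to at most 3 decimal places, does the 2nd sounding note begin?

note 2 onset = 3/2b = 476.19ms

1. 0.0ms @ 0 + 476.19ms (3/2)
2. 476.19ms @ 3/2 + 476.19ms (3/2)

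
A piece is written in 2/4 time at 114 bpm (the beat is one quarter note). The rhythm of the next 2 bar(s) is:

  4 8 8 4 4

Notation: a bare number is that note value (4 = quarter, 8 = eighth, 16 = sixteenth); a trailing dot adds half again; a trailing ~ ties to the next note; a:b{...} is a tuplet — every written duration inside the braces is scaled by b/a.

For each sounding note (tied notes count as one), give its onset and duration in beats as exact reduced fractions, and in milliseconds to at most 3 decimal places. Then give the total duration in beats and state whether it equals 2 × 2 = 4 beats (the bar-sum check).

1) 0.0ms=0b +526.316ms=1b
2) 526.316ms=1b +263.158ms=1/2b
3) 789.474ms=3/2b +263.158ms=1/2b
4) 1052.632ms=2b +526.316ms=1b
5) 1578.947ms=3b +526.316ms=1b
Σ=4b of 4 (114bpm 2/4) — PASS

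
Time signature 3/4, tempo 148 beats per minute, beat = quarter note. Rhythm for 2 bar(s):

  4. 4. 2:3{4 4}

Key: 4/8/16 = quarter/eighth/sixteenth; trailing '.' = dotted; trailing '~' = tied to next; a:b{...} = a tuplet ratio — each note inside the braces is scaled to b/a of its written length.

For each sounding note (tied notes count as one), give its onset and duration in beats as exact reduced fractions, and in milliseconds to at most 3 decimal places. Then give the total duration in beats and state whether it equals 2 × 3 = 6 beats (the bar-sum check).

1) 0.0ms=0b +608.108ms=3/2b
2) 608.108ms=3/2b +608.108ms=3/2b
3) 1216.216ms=3b +608.108ms=3/2b
4) 1824.324ms=9/2b +608.108ms=3/2b
Σ=6b of 6 (148bpm 3/4) — PASS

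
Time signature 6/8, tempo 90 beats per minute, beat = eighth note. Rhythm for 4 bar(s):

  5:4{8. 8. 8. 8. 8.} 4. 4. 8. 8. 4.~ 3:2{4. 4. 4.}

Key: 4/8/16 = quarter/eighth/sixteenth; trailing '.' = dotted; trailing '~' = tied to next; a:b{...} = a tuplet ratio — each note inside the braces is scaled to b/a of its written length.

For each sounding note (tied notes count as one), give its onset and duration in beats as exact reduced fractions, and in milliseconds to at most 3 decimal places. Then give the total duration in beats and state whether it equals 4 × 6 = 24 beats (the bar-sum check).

1) 0.0ms=0b +800.0ms=6/5b
2) 800.0ms=6/5b +800.0ms=6/5b
3) 1600.0ms=12/5b +800.0ms=6/5b
4) 2400.0ms=18/5b +800.0ms=6/5b
5) 3200.0ms=24/5b +800.0ms=6/5b
6) 4000.0ms=6b +2000.0ms=3b
7) 6000.0ms=9b +2000.0ms=3b
8) 8000.0ms=12b +1000.0ms=3/2b
9) 9000.0ms=27/2b +1000.0ms=3/2b
10) 10000.0ms=15b +3333.333ms=5b
11) 13333.333ms=20b +1333.333ms=2b
12) 14666.667ms=22b +1333.333ms=2b
Σ=24b of 24 (90bpm 6/8) — PASS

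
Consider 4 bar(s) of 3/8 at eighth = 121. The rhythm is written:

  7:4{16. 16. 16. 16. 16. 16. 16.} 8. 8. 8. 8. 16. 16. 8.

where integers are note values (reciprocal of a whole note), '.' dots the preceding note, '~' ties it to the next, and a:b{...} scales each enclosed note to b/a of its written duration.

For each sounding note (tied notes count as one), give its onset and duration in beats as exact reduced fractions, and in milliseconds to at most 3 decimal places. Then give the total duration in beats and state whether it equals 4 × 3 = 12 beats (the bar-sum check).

1) 0.0ms=0b +212.515ms=3/7b
2) 212.515ms=3/7b +212.515ms=3/7b
3) 425.03ms=6/7b +212.515ms=3/7b
4) 637.544ms=9/7b +212.515ms=3/7b
5) 850.059ms=12/7b +212.515ms=3/7b
6) 1062.574ms=15/7b +212.515ms=3/7b
7) 1275.089ms=18/7b +212.515ms=3/7b
8) 1487.603ms=3b +743.802ms=3/2b
9) 2231.405ms=9/2b +743.802ms=3/2b
10) 2975.207ms=6b +743.802ms=3/2b
11) 3719.008ms=15/2b +743.802ms=3/2b
12) 4462.81ms=9b +371.901ms=3/4b
13) 4834.711ms=39/4b +371.901ms=3/4b
14) 5206.612ms=21/2b +743.802ms=3/2b
Σ=12b of 12 (121bpm 3/8) — PASS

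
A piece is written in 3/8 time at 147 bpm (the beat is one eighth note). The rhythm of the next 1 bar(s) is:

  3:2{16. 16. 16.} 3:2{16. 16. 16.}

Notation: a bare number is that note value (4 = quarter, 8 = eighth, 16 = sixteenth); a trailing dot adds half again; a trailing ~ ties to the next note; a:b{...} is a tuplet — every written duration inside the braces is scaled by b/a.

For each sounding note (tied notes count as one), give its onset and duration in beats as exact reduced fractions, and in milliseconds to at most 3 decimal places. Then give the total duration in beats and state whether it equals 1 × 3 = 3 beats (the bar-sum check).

1) 0.0ms=0b +204.082ms=1/2b
2) 204.082ms=1/2b +204.082ms=1/2b
3) 408.163ms=1b +204.082ms=1/2b
4) 612.245ms=3/2b +204.082ms=1/2b
5) 816.327ms=2b +204.082ms=1/2b
6) 1020.408ms=5/2b +204.082ms=1/2b
Σ=3b of 3 (147bpm 3/8) — PASS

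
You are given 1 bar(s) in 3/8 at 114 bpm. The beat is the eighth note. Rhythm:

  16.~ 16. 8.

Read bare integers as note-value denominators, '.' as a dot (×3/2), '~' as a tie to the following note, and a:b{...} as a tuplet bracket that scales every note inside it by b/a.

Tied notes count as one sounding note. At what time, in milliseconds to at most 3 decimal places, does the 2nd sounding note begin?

1. 0.0ms @ 0 + 789.474ms (3/2)
2. 789.474ms @ 3/2 + 789.474ms (3/2)

note 2 onset = 3/2b = 789.474ms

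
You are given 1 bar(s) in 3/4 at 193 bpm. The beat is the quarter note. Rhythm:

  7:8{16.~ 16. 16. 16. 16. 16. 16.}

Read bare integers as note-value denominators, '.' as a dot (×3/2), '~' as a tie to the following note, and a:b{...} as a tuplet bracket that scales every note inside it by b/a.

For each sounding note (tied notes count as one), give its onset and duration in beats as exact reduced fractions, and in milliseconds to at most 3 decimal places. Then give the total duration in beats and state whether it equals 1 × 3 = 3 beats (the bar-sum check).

1) 0.0ms=0b +266.469ms=6/7b
2) 266.469ms=6/7b +133.235ms=3/7b
3) 399.704ms=9/7b +133.235ms=3/7b
4) 532.939ms=12/7b +133.235ms=3/7b
5) 666.173ms=15/7b +133.235ms=3/7b
6) 799.408ms=18/7b +133.235ms=3/7b
Σ=3b of 3 (193bpm 3/4) — PASS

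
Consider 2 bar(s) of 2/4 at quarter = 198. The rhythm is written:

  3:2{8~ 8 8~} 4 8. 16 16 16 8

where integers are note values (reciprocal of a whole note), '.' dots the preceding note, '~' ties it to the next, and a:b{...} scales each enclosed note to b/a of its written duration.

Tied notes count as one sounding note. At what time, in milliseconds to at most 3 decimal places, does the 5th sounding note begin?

1. 0.0ms @ 0 + 202.02ms (2/3)
2. 202.02ms @ 2/3 + 404.04ms (4/3)
3. 606.061ms @ 2 + 227.273ms (3/4)
4. 833.333ms @ 11/4 + 75.758ms (1/4)
5. 909.091ms @ 3 + 75.758ms (1/4)
6. 984.848ms @ 13/4 + 75.758ms (1/4)
7. 1060.606ms @ 7/2 + 151.515ms (1/2)

note 5 onset = 3b = 909.091ms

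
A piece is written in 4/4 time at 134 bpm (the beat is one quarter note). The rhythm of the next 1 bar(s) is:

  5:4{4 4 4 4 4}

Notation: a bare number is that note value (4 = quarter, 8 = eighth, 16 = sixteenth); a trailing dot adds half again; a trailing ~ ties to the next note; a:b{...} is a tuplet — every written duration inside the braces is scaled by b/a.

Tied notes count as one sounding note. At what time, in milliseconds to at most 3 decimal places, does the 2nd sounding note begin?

note 2 onset = 4/5b = 358.209ms

1. 0.0ms @ 0 + 358.209ms (4/5)
2. 358.209ms @ 4/5 + 358.209ms (4/5)
3. 716.418ms @ 8/5 + 358.209ms (4/5)
4. 1074.627ms @ 12/5 + 358.209ms (4/5)
5. 1432.836ms @ 16/5 + 358.209ms (4/5)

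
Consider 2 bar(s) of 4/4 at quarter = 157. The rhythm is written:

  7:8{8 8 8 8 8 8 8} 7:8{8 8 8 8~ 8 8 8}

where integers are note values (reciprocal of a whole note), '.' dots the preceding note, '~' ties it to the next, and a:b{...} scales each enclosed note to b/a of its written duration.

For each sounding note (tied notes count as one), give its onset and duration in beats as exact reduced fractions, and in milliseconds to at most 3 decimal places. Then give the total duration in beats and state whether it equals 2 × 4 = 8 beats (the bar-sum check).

1) 0.0ms=0b +218.38ms=4/7b
2) 218.38ms=4/7b +218.38ms=4/7b
3) 436.761ms=8/7b +218.38ms=4/7b
4) 655.141ms=12/7b +218.38ms=4/7b
5) 873.521ms=16/7b +218.38ms=4/7b
6) 1091.902ms=20/7b +218.38ms=4/7b
7) 1310.282ms=24/7b +218.38ms=4/7b
8) 1528.662ms=4b +218.38ms=4/7b
9) 1747.043ms=32/7b +218.38ms=4/7b
10) 1965.423ms=36/7b +218.38ms=4/7b
11) 2183.803ms=40/7b +436.761ms=8/7b
12) 2620.564ms=48/7b +218.38ms=4/7b
13) 2838.944ms=52/7b +218.38ms=4/7b
Σ=8b of 8 (157bpm 4/4) — PASS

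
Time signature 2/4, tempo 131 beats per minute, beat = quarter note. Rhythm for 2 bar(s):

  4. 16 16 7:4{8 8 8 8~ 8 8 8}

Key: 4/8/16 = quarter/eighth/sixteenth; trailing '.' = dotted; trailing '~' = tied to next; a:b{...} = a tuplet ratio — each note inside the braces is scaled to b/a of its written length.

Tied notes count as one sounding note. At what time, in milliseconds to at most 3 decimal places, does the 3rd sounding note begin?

1. 0.0ms @ 0 + 687.023ms (3/2)
2. 687.023ms @ 3/2 + 114.504ms (1/4)
3. 801.527ms @ 7/4 + 114.504ms (1/4)
4. 916.031ms @ 2 + 130.862ms (2/7)
5. 1046.892ms @ 16/7 + 130.862ms (2/7)
6. 1177.754ms @ 18/7 + 130.862ms (2/7)
7. 1308.615ms @ 20/7 + 261.723ms (4/7)
8. 1570.338ms @ 24/7 + 130.862ms (2/7)
9. 1701.2ms @ 26/7 + 130.862ms (2/7)

note 3 onset = 7/4b = 801.527ms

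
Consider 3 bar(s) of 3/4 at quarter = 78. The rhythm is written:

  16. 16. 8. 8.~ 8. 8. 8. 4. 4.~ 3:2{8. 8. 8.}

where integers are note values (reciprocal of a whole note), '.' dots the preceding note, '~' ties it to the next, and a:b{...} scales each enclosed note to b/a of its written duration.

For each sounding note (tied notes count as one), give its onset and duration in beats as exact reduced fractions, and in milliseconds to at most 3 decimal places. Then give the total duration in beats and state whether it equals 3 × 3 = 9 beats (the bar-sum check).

1) 0.0ms=0b +288.462ms=3/8b
2) 288.462ms=3/8b +288.462ms=3/8b
3) 576.923ms=3/4b +576.923ms=3/4b
4) 1153.846ms=3/2b +1153.846ms=3/2b
5) 2307.692ms=3b +576.923ms=3/4b
6) 2884.615ms=15/4b +576.923ms=3/4b
7) 3461.538ms=9/2b +1153.846ms=3/2b
8) 4615.385ms=6b +1538.462ms=2b
9) 6153.846ms=8b +384.615ms=1/2b
10) 6538.462ms=17/2b +384.615ms=1/2b
Σ=9b of 9 (78bpm 3/4) — PASS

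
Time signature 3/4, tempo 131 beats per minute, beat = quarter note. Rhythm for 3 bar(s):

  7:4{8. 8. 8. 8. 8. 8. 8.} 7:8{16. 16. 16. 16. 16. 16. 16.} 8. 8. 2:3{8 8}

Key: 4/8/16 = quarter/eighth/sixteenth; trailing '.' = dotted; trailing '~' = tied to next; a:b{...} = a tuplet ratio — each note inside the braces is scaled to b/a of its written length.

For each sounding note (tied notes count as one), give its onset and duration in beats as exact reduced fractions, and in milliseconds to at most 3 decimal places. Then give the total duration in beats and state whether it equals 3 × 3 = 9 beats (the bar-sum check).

1) 0.0ms=0b +196.292ms=3/7b
2) 196.292ms=3/7b +196.292ms=3/7b
3) 392.585ms=6/7b +196.292ms=3/7b
4) 588.877ms=9/7b +196.292ms=3/7b
5) 785.169ms=12/7b +196.292ms=3/7b
6) 981.461ms=15/7b +196.292ms=3/7b
7) 1177.754ms=18/7b +196.292ms=3/7b
8) 1374.046ms=3b +196.292ms=3/7b
9) 1570.338ms=24/7b +196.292ms=3/7b
10) 1766.63ms=27/7b +196.292ms=3/7b
11) 1962.923ms=30/7b +196.292ms=3/7b
12) 2159.215ms=33/7b +196.292ms=3/7b
13) 2355.507ms=36/7b +196.292ms=3/7b
14) 2551.799ms=39/7b +196.292ms=3/7b
15) 2748.092ms=6b +343.511ms=3/4b
16) 3091.603ms=27/4b +343.511ms=3/4b
17) 3435.115ms=15/2b +343.511ms=3/4b
18) 3778.626ms=33/4b +343.511ms=3/4b
Σ=9b of 9 (131bpm 3/4) — PASS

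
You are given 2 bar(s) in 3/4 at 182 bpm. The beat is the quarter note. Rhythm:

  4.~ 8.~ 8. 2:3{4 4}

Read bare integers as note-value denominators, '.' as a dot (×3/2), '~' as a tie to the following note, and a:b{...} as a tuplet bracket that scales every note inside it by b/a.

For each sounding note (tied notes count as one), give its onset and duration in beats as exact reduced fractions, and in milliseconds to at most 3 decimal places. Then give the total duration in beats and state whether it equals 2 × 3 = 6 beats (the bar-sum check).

1) 0.0ms=0b +989.011ms=3b
2) 989.011ms=3b +494.505ms=3/2b
3) 1483.516ms=9/2b +494.505ms=3/2b
Σ=6b of 6 (182bpm 3/4) — PASS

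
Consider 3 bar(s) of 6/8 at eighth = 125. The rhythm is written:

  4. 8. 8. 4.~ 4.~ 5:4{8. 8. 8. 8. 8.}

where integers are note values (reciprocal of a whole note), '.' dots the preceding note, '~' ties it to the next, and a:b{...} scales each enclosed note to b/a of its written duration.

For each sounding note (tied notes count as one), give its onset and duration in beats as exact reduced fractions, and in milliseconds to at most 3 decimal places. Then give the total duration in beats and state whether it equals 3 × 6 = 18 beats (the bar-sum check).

1) 0.0ms=0b +1440.0ms=3b
2) 1440.0ms=3b +720.0ms=3/2b
3) 2160.0ms=9/2b +720.0ms=3/2b
4) 2880.0ms=6b +3456.0ms=36/5b
5) 6336.0ms=66/5b +576.0ms=6/5b
6) 6912.0ms=72/5b +576.0ms=6/5b
7) 7488.0ms=78/5b +576.0ms=6/5b
8) 8064.0ms=84/5b +576.0ms=6/5b
Σ=18b of 18 (125bpm 6/8) — PASS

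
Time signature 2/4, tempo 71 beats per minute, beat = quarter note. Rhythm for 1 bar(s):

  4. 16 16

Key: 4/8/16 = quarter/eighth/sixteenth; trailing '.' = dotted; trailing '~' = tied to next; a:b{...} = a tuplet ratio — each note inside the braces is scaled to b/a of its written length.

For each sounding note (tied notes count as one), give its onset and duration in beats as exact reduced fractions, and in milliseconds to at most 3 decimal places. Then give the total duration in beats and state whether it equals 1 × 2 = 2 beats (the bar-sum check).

1) 0.0ms=0b +1267.606ms=3/2b
2) 1267.606ms=3/2b +211.268ms=1/4b
3) 1478.873ms=7/4b +211.268ms=1/4b
Σ=2b of 2 (71bpm 2/4) — PASS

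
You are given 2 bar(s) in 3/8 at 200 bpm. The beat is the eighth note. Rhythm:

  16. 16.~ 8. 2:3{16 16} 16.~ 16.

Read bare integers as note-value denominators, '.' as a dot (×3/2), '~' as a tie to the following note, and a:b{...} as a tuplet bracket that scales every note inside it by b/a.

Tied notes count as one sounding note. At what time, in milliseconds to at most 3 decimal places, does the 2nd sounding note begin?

1. 0.0ms @ 0 + 225.0ms (3/4)
2. 225.0ms @ 3/4 + 675.0ms (9/4)
3. 900.0ms @ 3 + 225.0ms (3/4)
4. 1125.0ms @ 15/4 + 225.0ms (3/4)
5. 1350.0ms @ 9/2 + 450.0ms (3/2)

note 2 onset = 3/4b = 225.0ms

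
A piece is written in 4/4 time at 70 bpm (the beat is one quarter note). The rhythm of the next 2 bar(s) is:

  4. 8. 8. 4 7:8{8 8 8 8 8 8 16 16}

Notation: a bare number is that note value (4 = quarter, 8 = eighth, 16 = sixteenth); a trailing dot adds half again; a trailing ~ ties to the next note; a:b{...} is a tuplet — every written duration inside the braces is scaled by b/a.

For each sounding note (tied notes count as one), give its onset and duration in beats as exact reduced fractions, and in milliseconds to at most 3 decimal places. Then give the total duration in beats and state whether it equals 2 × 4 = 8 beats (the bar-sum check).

1) 0.0ms=0b +1285.714ms=3/2b
2) 1285.714ms=3/2b +642.857ms=3/4b
3) 1928.571ms=9/4b +642.857ms=3/4b
4) 2571.429ms=3b +857.143ms=1b
5) 3428.571ms=4b +489.796ms=4/7b
6) 3918.367ms=32/7b +489.796ms=4/7b
7) 4408.163ms=36/7b +489.796ms=4/7b
8) 4897.959ms=40/7b +489.796ms=4/7b
9) 5387.755ms=44/7b +489.796ms=4/7b
10) 5877.551ms=48/7b +489.796ms=4/7b
11) 6367.347ms=52/7b +244.898ms=2/7b
12) 6612.245ms=54/7b +244.898ms=2/7b
Σ=8b of 8 (70bpm 4/4) — PASS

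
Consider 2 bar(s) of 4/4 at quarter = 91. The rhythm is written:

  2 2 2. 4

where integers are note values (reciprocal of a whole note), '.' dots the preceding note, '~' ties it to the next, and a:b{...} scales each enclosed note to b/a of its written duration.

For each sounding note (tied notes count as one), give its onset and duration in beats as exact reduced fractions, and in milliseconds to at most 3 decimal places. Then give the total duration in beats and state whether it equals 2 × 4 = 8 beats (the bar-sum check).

1) 0.0ms=0b +1318.681ms=2b
2) 1318.681ms=2b +1318.681ms=2b
3) 2637.363ms=4b +1978.022ms=3b
4) 4615.385ms=7b +659.341ms=1b
Σ=8b of 8 (91bpm 4/4) — PASS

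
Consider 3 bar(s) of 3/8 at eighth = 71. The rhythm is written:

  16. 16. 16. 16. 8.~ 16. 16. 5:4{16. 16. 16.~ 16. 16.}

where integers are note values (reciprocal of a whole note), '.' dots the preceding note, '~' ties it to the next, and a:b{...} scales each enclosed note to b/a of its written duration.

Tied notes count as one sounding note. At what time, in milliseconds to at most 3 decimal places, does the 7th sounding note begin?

1. 0.0ms @ 0 + 633.803ms (3/4)
2. 633.803ms @ 3/4 + 633.803ms (3/4)
3. 1267.606ms @ 3/2 + 633.803ms (3/4)
4. 1901.408ms @ 9/4 + 633.803ms (3/4)
5. 2535.211ms @ 3 + 1901.408ms (9/4)
6. 4436.62ms @ 21/4 + 633.803ms (3/4)
7. 5070.423ms @ 6 + 507.042ms (3/5)
8. 5577.465ms @ 33/5 + 507.042ms (3/5)
9. 6084.507ms @ 36/5 + 1014.085ms (6/5)
10. 7098.592ms @ 42/5 + 507.042ms (3/5)

note 7 onset = 6b = 5070.423ms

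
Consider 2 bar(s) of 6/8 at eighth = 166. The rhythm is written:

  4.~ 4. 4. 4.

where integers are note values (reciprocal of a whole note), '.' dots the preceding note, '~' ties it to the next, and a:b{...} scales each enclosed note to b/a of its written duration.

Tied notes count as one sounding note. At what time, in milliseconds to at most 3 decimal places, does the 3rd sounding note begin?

1. 0.0ms @ 0 + 2168.675ms (6)
2. 2168.675ms @ 6 + 1084.337ms (3)
3. 3253.012ms @ 9 + 1084.337ms (3)

note 3 onset = 9b = 3253.012ms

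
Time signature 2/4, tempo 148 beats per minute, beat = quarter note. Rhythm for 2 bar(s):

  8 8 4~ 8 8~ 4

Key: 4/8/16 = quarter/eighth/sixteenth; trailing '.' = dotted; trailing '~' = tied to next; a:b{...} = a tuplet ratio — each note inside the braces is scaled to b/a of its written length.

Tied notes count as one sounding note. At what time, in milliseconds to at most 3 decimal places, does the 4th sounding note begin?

1. 0.0ms @ 0 + 202.703ms (1/2)
2. 202.703ms @ 1/2 + 202.703ms (1/2)
3. 405.405ms @ 1 + 608.108ms (3/2)
4. 1013.514ms @ 5/2 + 608.108ms (3/2)

note 4 onset = 5/2b = 1013.514ms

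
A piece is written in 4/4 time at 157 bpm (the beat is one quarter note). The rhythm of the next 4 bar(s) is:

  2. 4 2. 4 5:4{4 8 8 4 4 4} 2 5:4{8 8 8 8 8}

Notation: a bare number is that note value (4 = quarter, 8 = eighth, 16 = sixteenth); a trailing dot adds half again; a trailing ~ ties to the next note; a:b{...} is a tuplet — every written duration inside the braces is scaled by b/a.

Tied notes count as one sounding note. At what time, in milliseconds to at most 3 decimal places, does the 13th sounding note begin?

1. 0.0ms @ 0 + 1146.497ms (3)
2. 1146.497ms @ 3 + 382.166ms (1)
3. 1528.662ms @ 4 + 1146.497ms (3)
4. 2675.159ms @ 7 + 382.166ms (1)
5. 3057.325ms @ 8 + 305.732ms (4/5)
6. 3363.057ms @ 44/5 + 152.866ms (2/5)
7. 3515.924ms @ 46/5 + 152.866ms (2/5)
8. 3668.79ms @ 48/5 + 305.732ms (4/5)
9. 3974.522ms @ 52/5 + 305.732ms (4/5)
10. 4280.255ms @ 56/5 + 305.732ms (4/5)
11. 4585.987ms @ 12 + 764.331ms (2)
12. 5350.318ms @ 14 + 152.866ms (2/5)
13. 5503.185ms @ 72/5 + 152.866ms (2/5)
14. 5656.051ms @ 74/5 + 152.866ms (2/5)
15. 5808.917ms @ 76/5 + 152.866ms (2/5)
16. 5961.783ms @ 78/5 + 152.866ms (2/5)

note 13 onset = 72/5b = 5503.185ms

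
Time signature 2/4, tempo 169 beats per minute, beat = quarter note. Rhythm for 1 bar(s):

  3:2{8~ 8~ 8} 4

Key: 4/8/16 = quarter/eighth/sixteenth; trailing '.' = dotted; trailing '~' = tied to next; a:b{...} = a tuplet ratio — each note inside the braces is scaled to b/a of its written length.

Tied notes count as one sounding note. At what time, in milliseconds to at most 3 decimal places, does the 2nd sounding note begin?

1. 0.0ms @ 0 + 355.03ms (1)
2. 355.03ms @ 1 + 355.03ms (1)

note 2 onset = 1b = 355.03ms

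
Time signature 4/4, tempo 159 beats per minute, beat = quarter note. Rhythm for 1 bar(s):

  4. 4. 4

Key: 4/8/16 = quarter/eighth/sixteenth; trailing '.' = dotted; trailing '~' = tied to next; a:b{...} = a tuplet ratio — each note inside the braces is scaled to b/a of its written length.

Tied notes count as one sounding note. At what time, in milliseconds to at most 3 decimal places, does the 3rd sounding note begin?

note 3 onset = 3b = 1132.075ms

1. 0.0ms @ 0 + 566.038ms (3/2)
2. 566.038ms @ 3/2 + 566.038ms (3/2)
3. 1132.075ms @ 3 + 377.358ms (1)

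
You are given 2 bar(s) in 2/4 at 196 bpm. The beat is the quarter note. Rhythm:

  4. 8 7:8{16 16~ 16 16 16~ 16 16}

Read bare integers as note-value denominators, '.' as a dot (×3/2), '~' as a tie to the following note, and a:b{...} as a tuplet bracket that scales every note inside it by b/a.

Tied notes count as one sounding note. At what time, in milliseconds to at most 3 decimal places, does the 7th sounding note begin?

1. 0.0ms @ 0 + 459.184ms (3/2)
2. 459.184ms @ 3/2 + 153.061ms (1/2)
3. 612.245ms @ 2 + 87.464ms (2/7)
4. 699.708ms @ 16/7 + 174.927ms (4/7)
5. 874.636ms @ 20/7 + 87.464ms (2/7)
6. 962.099ms @ 22/7 + 174.927ms (4/7)
7. 1137.026ms @ 26/7 + 87.464ms (2/7)

note 7 onset = 26/7b = 1137.026ms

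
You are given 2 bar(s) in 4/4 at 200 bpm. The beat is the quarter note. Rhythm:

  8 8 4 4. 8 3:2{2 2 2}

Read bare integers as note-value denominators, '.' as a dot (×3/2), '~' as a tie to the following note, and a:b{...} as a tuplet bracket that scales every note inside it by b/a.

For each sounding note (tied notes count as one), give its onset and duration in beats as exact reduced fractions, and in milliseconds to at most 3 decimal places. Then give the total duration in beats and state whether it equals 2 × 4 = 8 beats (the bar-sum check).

1) 0.0ms=0b +150.0ms=1/2b
2) 150.0ms=1/2b +150.0ms=1/2b
3) 300.0ms=1b +300.0ms=1b
4) 600.0ms=2b +450.0ms=3/2b
5) 1050.0ms=7/2b +150.0ms=1/2b
6) 1200.0ms=4b +400.0ms=4/3b
7) 1600.0ms=16/3b +400.0ms=4/3b
8) 2000.0ms=20/3b +400.0ms=4/3b
Σ=8b of 8 (200bpm 4/4) — PASS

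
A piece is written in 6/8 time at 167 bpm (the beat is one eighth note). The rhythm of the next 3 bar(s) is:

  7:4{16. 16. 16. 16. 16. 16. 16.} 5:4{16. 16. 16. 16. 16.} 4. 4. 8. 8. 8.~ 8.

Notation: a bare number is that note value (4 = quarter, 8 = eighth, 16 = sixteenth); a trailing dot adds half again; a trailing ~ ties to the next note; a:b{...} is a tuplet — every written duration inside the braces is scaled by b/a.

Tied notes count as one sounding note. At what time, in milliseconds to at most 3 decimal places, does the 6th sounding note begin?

1. 0.0ms @ 0 + 153.978ms (3/7)
2. 153.978ms @ 3/7 + 153.978ms (3/7)
3. 307.956ms @ 6/7 + 153.978ms (3/7)
4. 461.933ms @ 9/7 + 153.978ms (3/7)
5. 615.911ms @ 12/7 + 153.978ms (3/7)
6. 769.889ms @ 15/7 + 153.978ms (3/7)
7. 923.867ms @ 18/7 + 153.978ms (3/7)
8. 1077.844ms @ 3 + 215.569ms (3/5)
9. 1293.413ms @ 18/5 + 215.569ms (3/5)
10. 1508.982ms @ 21/5 + 215.569ms (3/5)
11. 1724.551ms @ 24/5 + 215.569ms (3/5)
12. 1940.12ms @ 27/5 + 215.569ms (3/5)
13. 2155.689ms @ 6 + 1077.844ms (3)
14. 3233.533ms @ 9 + 1077.844ms (3)
15. 4311.377ms @ 12 + 538.922ms (3/2)
16. 4850.299ms @ 27/2 + 538.922ms (3/2)
17. 5389.222ms @ 15 + 1077.844ms (3)

note 6 onset = 15/7b = 769.889ms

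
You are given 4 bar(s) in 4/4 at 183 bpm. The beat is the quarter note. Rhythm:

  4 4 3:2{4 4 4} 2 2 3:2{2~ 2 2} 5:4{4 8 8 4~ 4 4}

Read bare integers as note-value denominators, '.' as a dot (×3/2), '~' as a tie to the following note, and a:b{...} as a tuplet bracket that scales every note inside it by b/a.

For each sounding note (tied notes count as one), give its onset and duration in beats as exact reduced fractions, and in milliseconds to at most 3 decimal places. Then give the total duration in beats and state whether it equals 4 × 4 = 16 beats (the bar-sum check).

1) 0.0ms=0b +327.869ms=1b
2) 327.869ms=1b +327.869ms=1b
3) 655.738ms=2b +218.579ms=2/3b
4) 874.317ms=8/3b +218.579ms=2/3b
5) 1092.896ms=10/3b +218.579ms=2/3b
6) 1311.475ms=4b +655.738ms=2b
7) 1967.213ms=6b +655.738ms=2b
8) 2622.951ms=8b +874.317ms=8/3b
9) 3497.268ms=32/3b +437.158ms=4/3b
10) 3934.426ms=12b +262.295ms=4/5b
11) 4196.721ms=64/5b +131.148ms=2/5b
12) 4327.869ms=66/5b +131.148ms=2/5b
13) 4459.016ms=68/5b +524.59ms=8/5b
14) 4983.607ms=76/5b +262.295ms=4/5b
Σ=16b of 16 (183bpm 4/4) — PASS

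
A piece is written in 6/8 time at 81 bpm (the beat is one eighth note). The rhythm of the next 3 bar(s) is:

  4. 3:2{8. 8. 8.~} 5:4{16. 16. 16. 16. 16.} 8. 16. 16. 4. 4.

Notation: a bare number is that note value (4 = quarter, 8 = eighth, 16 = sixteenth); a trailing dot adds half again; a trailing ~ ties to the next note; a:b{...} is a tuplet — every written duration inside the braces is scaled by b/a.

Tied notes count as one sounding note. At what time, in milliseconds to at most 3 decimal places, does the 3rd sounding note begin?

note 3 onset = 4b = 2962.963ms

1. 0.0ms @ 0 + 2222.222ms (3)
2. 2222.222ms @ 3 + 740.741ms (1)
3. 2962.963ms @ 4 + 740.741ms (1)
4. 3703.704ms @ 5 + 1185.185ms (8/5)
5. 4888.889ms @ 33/5 + 444.444ms (3/5)
6. 5333.333ms @ 36/5 + 444.444ms (3/5)
7. 5777.778ms @ 39/5 + 444.444ms (3/5)
8. 6222.222ms @ 42/5 + 444.444ms (3/5)
9. 6666.667ms @ 9 + 1111.111ms (3/2)
10. 7777.778ms @ 21/2 + 555.556ms (3/4)
11. 8333.333ms @ 45/4 + 555.556ms (3/4)
12. 8888.889ms @ 12 + 2222.222ms (3)
13. 11111.111ms @ 15 + 2222.222ms (3)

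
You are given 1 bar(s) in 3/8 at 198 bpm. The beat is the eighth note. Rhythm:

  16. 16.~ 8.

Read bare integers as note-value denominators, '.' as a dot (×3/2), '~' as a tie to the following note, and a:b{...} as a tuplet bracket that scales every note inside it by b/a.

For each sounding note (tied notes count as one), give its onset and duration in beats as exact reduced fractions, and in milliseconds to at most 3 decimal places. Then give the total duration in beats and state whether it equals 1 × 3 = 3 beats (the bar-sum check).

1) 0.0ms=0b +227.273ms=3/4b
2) 227.273ms=3/4b +681.818ms=9/4b
Σ=3b of 3 (198bpm 3/8) — PASS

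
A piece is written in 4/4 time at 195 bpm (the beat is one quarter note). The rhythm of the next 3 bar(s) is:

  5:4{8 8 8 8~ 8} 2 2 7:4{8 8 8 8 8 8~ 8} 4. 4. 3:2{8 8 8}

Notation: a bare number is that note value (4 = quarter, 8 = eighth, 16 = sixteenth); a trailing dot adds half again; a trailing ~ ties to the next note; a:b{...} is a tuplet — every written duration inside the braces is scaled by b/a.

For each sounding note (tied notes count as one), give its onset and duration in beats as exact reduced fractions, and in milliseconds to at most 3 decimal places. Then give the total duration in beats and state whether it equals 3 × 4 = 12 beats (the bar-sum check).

1) 0.0ms=0b +123.077ms=2/5b
2) 123.077ms=2/5b +123.077ms=2/5b
3) 246.154ms=4/5b +123.077ms=2/5b
4) 369.231ms=6/5b +246.154ms=4/5b
5) 615.385ms=2b +615.385ms=2b
6) 1230.769ms=4b +615.385ms=2b
7) 1846.154ms=6b +87.912ms=2/7b
8) 1934.066ms=44/7b +87.912ms=2/7b
9) 2021.978ms=46/7b +87.912ms=2/7b
10) 2109.89ms=48/7b +87.912ms=2/7b
11) 2197.802ms=50/7b +87.912ms=2/7b
12) 2285.714ms=52/7b +175.824ms=4/7b
13) 2461.538ms=8b +461.538ms=3/2b
14) 2923.077ms=19/2b +461.538ms=3/2b
15) 3384.615ms=11b +102.564ms=1/3b
16) 3487.179ms=34/3b +102.564ms=1/3b
17) 3589.744ms=35/3b +102.564ms=1/3b
Σ=12b of 12 (195bpm 4/4) — PASS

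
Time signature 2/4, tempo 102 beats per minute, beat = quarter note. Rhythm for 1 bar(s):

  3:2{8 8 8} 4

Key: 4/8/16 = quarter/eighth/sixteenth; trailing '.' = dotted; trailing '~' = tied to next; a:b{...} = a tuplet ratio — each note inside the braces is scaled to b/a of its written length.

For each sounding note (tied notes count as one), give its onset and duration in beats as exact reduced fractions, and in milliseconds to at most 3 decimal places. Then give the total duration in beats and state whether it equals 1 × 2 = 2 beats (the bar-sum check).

1) 0.0ms=0b +196.078ms=1/3b
2) 196.078ms=1/3b +196.078ms=1/3b
3) 392.157ms=2/3b +196.078ms=1/3b
4) 588.235ms=1b +588.235ms=1b
Σ=2b of 2 (102bpm 2/4) — PASS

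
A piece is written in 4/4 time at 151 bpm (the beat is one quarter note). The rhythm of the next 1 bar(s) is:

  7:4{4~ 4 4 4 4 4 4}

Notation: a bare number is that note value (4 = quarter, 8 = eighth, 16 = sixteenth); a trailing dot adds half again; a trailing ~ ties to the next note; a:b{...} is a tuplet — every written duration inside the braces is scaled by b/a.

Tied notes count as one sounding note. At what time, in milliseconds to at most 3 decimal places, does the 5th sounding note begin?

note 5 onset = 20/7b = 1135.289ms

1. 0.0ms @ 0 + 454.115ms (8/7)
2. 454.115ms @ 8/7 + 227.058ms (4/7)
3. 681.173ms @ 12/7 + 227.058ms (4/7)
4. 908.231ms @ 16/7 + 227.058ms (4/7)
5. 1135.289ms @ 20/7 + 227.058ms (4/7)
6. 1362.346ms @ 24/7 + 227.058ms (4/7)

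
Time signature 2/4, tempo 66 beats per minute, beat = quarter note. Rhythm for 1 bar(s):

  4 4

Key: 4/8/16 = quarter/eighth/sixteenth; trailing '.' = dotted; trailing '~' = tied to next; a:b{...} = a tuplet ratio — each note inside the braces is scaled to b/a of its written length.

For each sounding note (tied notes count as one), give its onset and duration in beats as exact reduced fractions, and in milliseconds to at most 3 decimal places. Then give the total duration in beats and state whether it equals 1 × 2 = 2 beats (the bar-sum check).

1) 0.0ms=0b +909.091ms=1b
2) 909.091ms=1b +909.091ms=1b
Σ=2b of 2 (66bpm 2/4) — PASS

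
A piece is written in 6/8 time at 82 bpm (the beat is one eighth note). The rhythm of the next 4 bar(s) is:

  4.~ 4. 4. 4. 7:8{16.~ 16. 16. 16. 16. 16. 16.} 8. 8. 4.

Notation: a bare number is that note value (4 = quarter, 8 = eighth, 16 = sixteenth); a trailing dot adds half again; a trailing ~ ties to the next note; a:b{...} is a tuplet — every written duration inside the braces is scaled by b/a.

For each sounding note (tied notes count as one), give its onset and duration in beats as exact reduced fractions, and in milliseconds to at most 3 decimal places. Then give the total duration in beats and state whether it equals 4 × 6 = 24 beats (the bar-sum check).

1) 0.0ms=0b +4390.244ms=6b
2) 4390.244ms=6b +2195.122ms=3b
3) 6585.366ms=9b +2195.122ms=3b
4) 8780.488ms=12b +1254.355ms=12/7b
5) 10034.843ms=96/7b +627.178ms=6/7b
6) 10662.021ms=102/7b +627.178ms=6/7b
7) 11289.199ms=108/7b +627.178ms=6/7b
8) 11916.376ms=114/7b +627.178ms=6/7b
9) 12543.554ms=120/7b +627.178ms=6/7b
10) 13170.732ms=18b +1097.561ms=3/2b
11) 14268.293ms=39/2b +1097.561ms=3/2b
12) 15365.854ms=21b +2195.122ms=3b
Σ=24b of 24 (82bpm 6/8) — PASS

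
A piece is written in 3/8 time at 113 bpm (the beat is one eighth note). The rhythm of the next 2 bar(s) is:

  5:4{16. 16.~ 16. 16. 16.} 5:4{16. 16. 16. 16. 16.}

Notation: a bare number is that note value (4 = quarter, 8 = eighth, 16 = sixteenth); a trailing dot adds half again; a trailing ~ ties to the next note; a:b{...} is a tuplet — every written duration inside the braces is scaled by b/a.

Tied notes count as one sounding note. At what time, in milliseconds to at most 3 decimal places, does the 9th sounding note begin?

1. 0.0ms @ 0 + 318.584ms (3/5)
2. 318.584ms @ 3/5 + 637.168ms (6/5)
3. 955.752ms @ 9/5 + 318.584ms (3/5)
4. 1274.336ms @ 12/5 + 318.584ms (3/5)
5. 1592.92ms @ 3 + 318.584ms (3/5)
6. 1911.504ms @ 18/5 + 318.584ms (3/5)
7. 2230.088ms @ 21/5 + 318.584ms (3/5)
8. 2548.673ms @ 24/5 + 318.584ms (3/5)
9. 2867.257ms @ 27/5 + 318.584ms (3/5)

note 9 onset = 27/5b = 2867.257ms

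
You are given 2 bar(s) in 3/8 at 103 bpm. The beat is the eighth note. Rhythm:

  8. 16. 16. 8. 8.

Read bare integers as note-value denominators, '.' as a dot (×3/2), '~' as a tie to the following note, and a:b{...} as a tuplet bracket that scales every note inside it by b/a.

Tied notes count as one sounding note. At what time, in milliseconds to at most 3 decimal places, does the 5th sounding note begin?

note 5 onset = 9/2b = 2621.359ms

1. 0.0ms @ 0 + 873.786ms (3/2)
2. 873.786ms @ 3/2 + 436.893ms (3/4)
3. 1310.68ms @ 9/4 + 436.893ms (3/4)
4. 1747.573ms @ 3 + 873.786ms (3/2)
5. 2621.359ms @ 9/2 + 873.786ms (3/2)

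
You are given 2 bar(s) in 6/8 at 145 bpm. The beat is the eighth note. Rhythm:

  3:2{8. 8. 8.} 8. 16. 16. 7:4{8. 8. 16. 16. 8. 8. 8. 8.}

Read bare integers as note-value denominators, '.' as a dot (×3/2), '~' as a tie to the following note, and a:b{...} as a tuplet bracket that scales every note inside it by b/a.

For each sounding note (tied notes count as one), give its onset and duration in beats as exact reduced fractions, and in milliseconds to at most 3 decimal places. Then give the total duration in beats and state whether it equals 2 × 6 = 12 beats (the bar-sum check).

1) 0.0ms=0b +413.793ms=1b
2) 413.793ms=1b +413.793ms=1b
3) 827.586ms=2b +413.793ms=1b
4) 1241.379ms=3b +620.69ms=3/2b
5) 1862.069ms=9/2b +310.345ms=3/4b
6) 2172.414ms=21/4b +310.345ms=3/4b
7) 2482.759ms=6b +354.68ms=6/7b
8) 2837.438ms=48/7b +354.68ms=6/7b
9) 3192.118ms=54/7b +177.34ms=3/7b
10) 3369.458ms=57/7b +177.34ms=3/7b
11) 3546.798ms=60/7b +354.68ms=6/7b
12) 3901.478ms=66/7b +354.68ms=6/7b
13) 4256.158ms=72/7b +354.68ms=6/7b
14) 4610.837ms=78/7b +354.68ms=6/7b
Σ=12b of 12 (145bpm 6/8) — PASS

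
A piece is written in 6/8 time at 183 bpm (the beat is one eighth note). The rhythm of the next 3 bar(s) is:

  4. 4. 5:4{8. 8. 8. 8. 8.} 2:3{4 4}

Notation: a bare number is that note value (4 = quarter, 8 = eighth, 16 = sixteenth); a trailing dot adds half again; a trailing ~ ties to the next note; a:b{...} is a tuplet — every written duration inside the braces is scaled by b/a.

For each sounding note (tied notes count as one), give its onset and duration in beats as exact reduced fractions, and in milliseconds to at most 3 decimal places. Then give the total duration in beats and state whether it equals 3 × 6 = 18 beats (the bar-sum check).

1) 0.0ms=0b +983.607ms=3b
2) 983.607ms=3b +983.607ms=3b
3) 1967.213ms=6b +393.443ms=6/5b
4) 2360.656ms=36/5b +393.443ms=6/5b
5) 2754.098ms=42/5b +393.443ms=6/5b
6) 3147.541ms=48/5b +393.443ms=6/5b
7) 3540.984ms=54/5b +393.443ms=6/5b
8) 3934.426ms=12b +983.607ms=3b
9) 4918.033ms=15b +983.607ms=3b
Σ=18b of 18 (183bpm 6/8) — PASS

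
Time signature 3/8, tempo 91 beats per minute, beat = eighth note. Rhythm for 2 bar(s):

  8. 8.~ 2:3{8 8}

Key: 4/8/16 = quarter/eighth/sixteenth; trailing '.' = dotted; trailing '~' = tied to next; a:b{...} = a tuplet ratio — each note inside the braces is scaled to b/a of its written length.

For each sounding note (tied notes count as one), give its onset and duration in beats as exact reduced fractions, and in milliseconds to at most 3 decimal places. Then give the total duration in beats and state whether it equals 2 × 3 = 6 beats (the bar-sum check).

1) 0.0ms=0b +989.011ms=3/2b
2) 989.011ms=3/2b +1978.022ms=3b
3) 2967.033ms=9/2b +989.011ms=3/2b
Σ=6b of 6 (91bpm 3/8) — PASS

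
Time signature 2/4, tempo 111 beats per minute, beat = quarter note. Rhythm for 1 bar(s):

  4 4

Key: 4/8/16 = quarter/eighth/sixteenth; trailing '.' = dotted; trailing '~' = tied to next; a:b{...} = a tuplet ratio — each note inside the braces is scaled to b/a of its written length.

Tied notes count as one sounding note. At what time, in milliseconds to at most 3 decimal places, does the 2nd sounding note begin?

note 2 onset = 1b = 540.541ms

1. 0.0ms @ 0 + 540.541ms (1)
2. 540.541ms @ 1 + 540.541ms (1)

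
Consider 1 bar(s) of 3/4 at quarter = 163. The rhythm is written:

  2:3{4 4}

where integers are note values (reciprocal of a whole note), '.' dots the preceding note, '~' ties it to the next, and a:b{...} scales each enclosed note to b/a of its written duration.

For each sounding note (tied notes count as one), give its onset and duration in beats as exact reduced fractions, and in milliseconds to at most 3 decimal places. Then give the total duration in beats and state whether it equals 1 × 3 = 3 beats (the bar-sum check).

1) 0.0ms=0b +552.147ms=3/2b
2) 552.147ms=3/2b +552.147ms=3/2b
Σ=3b of 3 (163bpm 3/4) — PASS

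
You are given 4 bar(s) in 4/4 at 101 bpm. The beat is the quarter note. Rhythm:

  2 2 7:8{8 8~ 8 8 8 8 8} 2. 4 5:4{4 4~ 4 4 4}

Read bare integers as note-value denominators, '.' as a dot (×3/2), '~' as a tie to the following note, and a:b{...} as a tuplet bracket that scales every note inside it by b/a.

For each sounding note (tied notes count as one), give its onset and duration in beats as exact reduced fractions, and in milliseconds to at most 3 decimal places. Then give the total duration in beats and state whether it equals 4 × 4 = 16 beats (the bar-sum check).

1) 0.0ms=0b +1188.119ms=2b
2) 1188.119ms=2b +1188.119ms=2b
3) 2376.238ms=4b +339.463ms=4/7b
4) 2715.7ms=32/7b +678.925ms=8/7b
5) 3394.625ms=40/7b +339.463ms=4/7b
6) 3734.088ms=44/7b +339.463ms=4/7b
7) 4073.55ms=48/7b +339.463ms=4/7b
8) 4413.013ms=52/7b +339.463ms=4/7b
9) 4752.475ms=8b +1782.178ms=3b
10) 6534.653ms=11b +594.059ms=1b
11) 7128.713ms=12b +475.248ms=4/5b
12) 7603.96ms=64/5b +950.495ms=8/5b
13) 8554.455ms=72/5b +475.248ms=4/5b
14) 9029.703ms=76/5b +475.248ms=4/5b
Σ=16b of 16 (101bpm 4/4) — PASS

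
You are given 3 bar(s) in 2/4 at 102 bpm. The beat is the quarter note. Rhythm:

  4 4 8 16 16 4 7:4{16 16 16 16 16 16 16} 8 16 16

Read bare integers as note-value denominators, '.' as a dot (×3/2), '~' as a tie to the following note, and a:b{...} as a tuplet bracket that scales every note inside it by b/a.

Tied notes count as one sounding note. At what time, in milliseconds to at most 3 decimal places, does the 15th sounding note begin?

1. 0.0ms @ 0 + 588.235ms (1)
2. 588.235ms @ 1 + 588.235ms (1)
3. 1176.471ms @ 2 + 294.118ms (1/2)
4. 1470.588ms @ 5/2 + 147.059ms (1/4)
5. 1617.647ms @ 11/4 + 147.059ms (1/4)
6. 1764.706ms @ 3 + 588.235ms (1)
7. 2352.941ms @ 4 + 84.034ms (1/7)
8. 2436.975ms @ 29/7 + 84.034ms (1/7)
9. 2521.008ms @ 30/7 + 84.034ms (1/7)
10. 2605.042ms @ 31/7 + 84.034ms (1/7)
11. 2689.076ms @ 32/7 + 84.034ms (1/7)
12. 2773.109ms @ 33/7 + 84.034ms (1/7)
13. 2857.143ms @ 34/7 + 84.034ms (1/7)
14. 2941.176ms @ 5 + 294.118ms (1/2)
15. 3235.294ms @ 11/2 + 147.059ms (1/4)
16. 3382.353ms @ 23/4 + 147.059ms (1/4)

note 15 onset = 11/2b = 3235.294ms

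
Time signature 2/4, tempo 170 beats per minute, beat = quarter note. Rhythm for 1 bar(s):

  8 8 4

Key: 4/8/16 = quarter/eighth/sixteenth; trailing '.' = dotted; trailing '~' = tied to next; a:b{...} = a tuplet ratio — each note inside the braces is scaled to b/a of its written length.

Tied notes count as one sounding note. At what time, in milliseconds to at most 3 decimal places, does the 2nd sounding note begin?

note 2 onset = 1/2b = 176.471ms

1. 0.0ms @ 0 + 176.471ms (1/2)
2. 176.471ms @ 1/2 + 176.471ms (1/2)
3. 352.941ms @ 1 + 352.941ms (1)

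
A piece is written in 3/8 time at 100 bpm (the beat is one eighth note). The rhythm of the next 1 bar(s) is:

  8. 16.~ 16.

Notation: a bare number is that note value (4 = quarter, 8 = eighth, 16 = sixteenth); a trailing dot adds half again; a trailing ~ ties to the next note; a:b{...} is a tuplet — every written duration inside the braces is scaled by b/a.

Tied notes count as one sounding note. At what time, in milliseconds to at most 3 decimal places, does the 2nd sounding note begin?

1. 0.0ms @ 0 + 900.0ms (3/2)
2. 900.0ms @ 3/2 + 900.0ms (3/2)

note 2 onset = 3/2b = 900.0ms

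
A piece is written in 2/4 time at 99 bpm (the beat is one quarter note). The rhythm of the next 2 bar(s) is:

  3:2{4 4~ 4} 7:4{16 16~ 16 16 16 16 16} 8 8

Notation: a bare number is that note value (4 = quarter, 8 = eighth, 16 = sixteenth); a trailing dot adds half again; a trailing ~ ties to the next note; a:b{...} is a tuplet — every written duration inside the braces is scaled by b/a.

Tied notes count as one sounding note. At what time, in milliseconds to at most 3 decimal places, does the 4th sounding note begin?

1. 0.0ms @ 0 + 404.04ms (2/3)
2. 404.04ms @ 2/3 + 808.081ms (4/3)
3. 1212.121ms @ 2 + 86.58ms (1/7)
4. 1298.701ms @ 15/7 + 173.16ms (2/7)
5. 1471.861ms @ 17/7 + 86.58ms (1/7)
6. 1558.442ms @ 18/7 + 86.58ms (1/7)
7. 1645.022ms @ 19/7 + 86.58ms (1/7)
8. 1731.602ms @ 20/7 + 86.58ms (1/7)
9. 1818.182ms @ 3 + 303.03ms (1/2)
10. 2121.212ms @ 7/2 + 303.03ms (1/2)

note 4 onset = 15/7b = 1298.701ms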